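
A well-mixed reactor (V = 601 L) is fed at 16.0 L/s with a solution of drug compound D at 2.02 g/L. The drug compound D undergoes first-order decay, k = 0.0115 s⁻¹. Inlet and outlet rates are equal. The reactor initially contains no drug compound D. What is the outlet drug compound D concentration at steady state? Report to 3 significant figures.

V dC/dt = Q(C_in − C) − k V C.
Steady state (dC/dt = 0): C_ss = Q C_in/(Q + kV) = C_in/(1 + kV/Q).
C_ss = 16.0·2.02/(16.0 + 0.0115·601) = 32.320/22.912 = 1.4106 g/L.

1.41 g/L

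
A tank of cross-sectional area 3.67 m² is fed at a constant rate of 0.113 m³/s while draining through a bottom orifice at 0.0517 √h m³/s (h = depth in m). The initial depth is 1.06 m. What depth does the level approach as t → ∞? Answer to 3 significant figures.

4.78 m

Level balance: A dh/dt = 0.113 − 0.0517 √h. Setting dh/dt = 0:
Q_in = 0.0517 √h_ss ⇒ √h_ss = 0.113/0.0517 = 2.1857.
h_ss = 2.1857² = 4.7772 m. (Since h₀ = 1.06 m < h_ss, the level will rise toward this value.)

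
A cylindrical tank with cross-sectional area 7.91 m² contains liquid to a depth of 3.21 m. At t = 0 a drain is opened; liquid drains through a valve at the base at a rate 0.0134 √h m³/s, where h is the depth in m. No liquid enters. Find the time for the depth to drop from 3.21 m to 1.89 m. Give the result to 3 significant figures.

Unsteady balance on liquid volume: A dh/dt = −0.0134 √h.
∫ h^(−1/2) dh = −(0.0134/A) ∫ dt, giving 2√h = 2√h₀ − (0.0134/A) t.
t = 2A(√h₀ − √h)/0.0134 = 2·7.91·(√3.21 − √1.89)/0.0134
  = 15.820 × (1.7916 − 1.3748) / 0.0134 = 492.16 s.

492 s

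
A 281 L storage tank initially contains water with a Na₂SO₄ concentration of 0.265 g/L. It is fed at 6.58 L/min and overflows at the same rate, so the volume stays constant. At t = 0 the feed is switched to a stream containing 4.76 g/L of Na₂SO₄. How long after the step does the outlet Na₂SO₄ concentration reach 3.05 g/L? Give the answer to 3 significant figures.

41.3 min

Accumulation = in − out for the solute gives V dC/dt = Q(C_in − C), so τ = V/Q = 42.705 min.
C(t) = C_in + (C₀ − C_in) e^(−t/τ). Set C = 3.05 and solve for t:
e^(−t/τ) = (C − C_in)/(C₀ − C_in) = (3.05 − 4.76)/(0.265 − 4.76) = 0.38042
t = −τ ln(…) = 42.705 × 0.96647 = 41.273 min.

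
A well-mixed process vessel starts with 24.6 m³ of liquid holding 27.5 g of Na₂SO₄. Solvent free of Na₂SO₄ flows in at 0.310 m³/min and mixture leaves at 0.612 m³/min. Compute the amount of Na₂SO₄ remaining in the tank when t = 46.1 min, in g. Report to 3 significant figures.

Let m(t) be the amount of Na₂SO₄. Volume: V(t) = V₀ + (Q_in − Q_out) t = 24.6 − 0.30200 t; V(46.1) = 10.678 m³.
Solute balance: dm/dt = 0 − Q_out C = −Q_out m/V(t).
dm/m = −Q_out dt/(V₀ − 0.30200 t); integrating gives ln(m/m₀) = −(Q_out/(Q_in−Q_out)) ln(V/V₀).
m = m₀ (V₀/V)^(Q_out/(Q_in−Q_out)) = 27.5 × (24.6/10.678)^(-2.0265) = 5.0679 g.

5.07 g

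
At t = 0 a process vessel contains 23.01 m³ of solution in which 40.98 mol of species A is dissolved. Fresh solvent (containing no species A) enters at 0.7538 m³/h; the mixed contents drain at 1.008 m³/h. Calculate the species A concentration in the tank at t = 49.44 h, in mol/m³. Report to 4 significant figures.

Let m(t) be the amount of species A. Volume: V(t) = V₀ + (Q_in − Q_out) t = 23.01 − 0.254200 t; V(49.44) = 10.4424 m³.
Species balance (pure solvent in): dm/dt = −Q_out · m/V(t).
dm/m = −Q_out dt/(V₀ − 0.254200 t); integrating gives ln(m/m₀) = −(Q_out/(Q_in−Q_out)) ln(V/V₀).
m = m₀ (V₀/V)^(Q_out/(Q_in−Q_out)) = 40.98 × (23.01/10.4424)^(-3.96538) = 1.78639 mol.
C = m/V = 1.78639/10.4424 = 0.171072 mol/m³.

0.1711 mol/m³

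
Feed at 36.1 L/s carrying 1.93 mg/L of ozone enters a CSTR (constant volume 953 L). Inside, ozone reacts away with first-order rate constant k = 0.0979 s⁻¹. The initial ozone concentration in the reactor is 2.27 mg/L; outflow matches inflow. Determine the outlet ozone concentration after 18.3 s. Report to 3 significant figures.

0.683 mg/L

Accumulation = in − out − consumed: V dC/dt = Q C_in − Q C − k V C.
This is linear with rate a = Q/V + k = 0.13578 s⁻¹.
C_ss = Q C_in/(Q + kV) = 0.53844 mg/L; C(t) = C_ss + (C₀ − C_ss) e^(−a t).
C(18.3) = 0.53844 + (1.7316)·e^(−0.13578·18.3) = 0.53844 + (1.7316)·0.083344 = 0.68275 mg/L.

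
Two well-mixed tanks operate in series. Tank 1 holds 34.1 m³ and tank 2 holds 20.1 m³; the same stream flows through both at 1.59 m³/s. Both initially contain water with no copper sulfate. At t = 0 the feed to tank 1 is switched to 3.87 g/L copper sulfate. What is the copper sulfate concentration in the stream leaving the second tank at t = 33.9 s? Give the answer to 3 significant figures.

Species balance on tank i: dCᵢ/dt = (Cᵢ₋₁ − Cᵢ)/τᵢ with τᵢ = Vᵢ/Q.
τ₁ = 34.1/1.59 = 21.447 s; τ₂ = 20.1/1.59 = 12.642 s.
Tank 1: C₁ = C_in(1 − e^(−t/τ₁)). Tank 2 (τ₁ ≠ τ₂): C₂ = C_in[1 − (τ₁ e^(−t/τ₁) − τ₂ e^(−t/τ₂))/(τ₁ − τ₂)].
At t = 33.9: e^(−t/τ₁) = 0.20584, e^(−t/τ₂) = 0.068451.
C₂ = 3.87·[1 − (21.447·0.20584 − 12.642·0.068451)/(8.8050)] = 3.87·0.59692 = 2.3101 g/L.

2.31 g/L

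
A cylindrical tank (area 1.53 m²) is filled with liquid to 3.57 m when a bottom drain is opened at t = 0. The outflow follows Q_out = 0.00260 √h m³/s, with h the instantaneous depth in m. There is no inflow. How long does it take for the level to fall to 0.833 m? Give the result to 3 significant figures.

1150 s

Volume balance on the tank: A dh/dt = −0.00260 √h.
This is separable: 2 d(√h)/dt = −0.00260/A, so √h = √h₀ − (0.00260/(2A)) t.
t = 2A(√h₀ − √h)/0.00260 = 2·1.53·(√3.57 − √0.833)/0.00260
  = 3.0600 × (1.8894 − 0.91269) / 0.00260 = 1149.6 s.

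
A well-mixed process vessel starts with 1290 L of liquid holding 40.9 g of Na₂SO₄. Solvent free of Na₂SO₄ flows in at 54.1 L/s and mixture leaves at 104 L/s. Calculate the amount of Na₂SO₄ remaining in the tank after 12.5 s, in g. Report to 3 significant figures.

10.3 g

Let m(t) be the amount of Na₂SO₄. Volume: V(t) = V₀ + (Q_in − Q_out) t = 1290 − 49.900 t; V(12.5) = 666.25 L.
Species balance (pure solvent in): dm/dt = −Q_out · m/V(t).
Separate: dm/m = −Q_out dt/V(t) ⇒ ln(m/m₀) = −(Q_out/(Q_in−Q_out)) ln(V/V₀).
m = m₀ (V₀/V)^(Q_out/(Q_in−Q_out)) = 40.9 × (1290/666.25)^(-2.0842) = 10.320 g.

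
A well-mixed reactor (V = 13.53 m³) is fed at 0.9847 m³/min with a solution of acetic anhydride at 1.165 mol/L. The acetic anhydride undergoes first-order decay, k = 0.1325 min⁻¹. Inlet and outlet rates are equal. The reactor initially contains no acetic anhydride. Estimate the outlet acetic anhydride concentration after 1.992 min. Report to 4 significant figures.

0.1386 mol/L

Accumulation = in − out − consumed: V dC/dt = Q C_in − Q C − k V C.
dC/dt = (Q/V) C_in − (Q/V + k) C; effective rate a = Q/V + k = 0.0727790 + 0.1325 = 0.205279 min⁻¹.
C_ss = Q C_in/(Q + kV) = 0.413036 mol/L; C(t) = C_ss + (C₀ − C_ss) e^(−a t).
C(1.992) = 0.413036 + (-0.413036)·e^(−0.205279·1.992) = 0.413036 + (-0.413036)·0.664370 = 0.138627 mol/L.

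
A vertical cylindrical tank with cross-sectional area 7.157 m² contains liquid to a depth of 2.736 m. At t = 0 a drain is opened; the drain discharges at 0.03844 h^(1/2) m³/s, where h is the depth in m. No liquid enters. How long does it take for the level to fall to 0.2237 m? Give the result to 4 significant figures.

439.8 s

Accumulation of liquid (constant cross-section A): A dh/dt = −0.03844 √h.
This is separable: 2 d(√h)/dt = −0.03844/A, so √h = √h₀ − (0.03844/(2A)) t.
t = 2A(√h₀ − √h)/0.03844 = 2·7.157·(√2.736 − √0.2237)/0.03844
  = 14.3140 × (1.65409 − 0.472969) / 0.03844 = 439.815 s.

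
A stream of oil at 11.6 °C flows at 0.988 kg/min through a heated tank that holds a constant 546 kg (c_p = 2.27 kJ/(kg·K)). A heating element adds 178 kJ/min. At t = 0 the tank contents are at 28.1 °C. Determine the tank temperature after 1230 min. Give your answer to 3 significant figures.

M c_p dT/dt = ṁ c_p (T_in − T) + Q̇.
Rearrange: dT/dt = (T_ss − T)/τ with τ = M/ṁ = 552.63 min and T_ss = T_in + Q̇/(ṁ c_p) = 90.966 °C.
This is linear first-order; T(t) = T_ss + (T₀ − T_ss) e^(−t/τ).
T(1230) = 90.966 + (-62.866)·e^(−1230/552.63) = 90.966 + (-62.866)·0.10799 = 84.178 °C.

84.2 °C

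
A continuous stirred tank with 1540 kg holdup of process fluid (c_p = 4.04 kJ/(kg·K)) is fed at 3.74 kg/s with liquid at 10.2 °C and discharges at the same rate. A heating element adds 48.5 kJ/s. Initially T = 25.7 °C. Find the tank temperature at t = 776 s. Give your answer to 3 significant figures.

M c_p dT/dt = ṁ c_p (T_in − T) + Q̇.
τ = M/ṁ = 411.76 s; T_ss = T_in + Q̇/(ṁ c_p) = 10.2 + 48.5/(3.74·4.04) = 13.410 °C.
T approaches T_ss exponentially: T(t) = T_ss + (T₀ − T_ss) e^(−t/τ).
T(776) = 13.410 + (12.290)·e^(−776/411.76) = 13.410 + (12.290)·0.15189 = 15.277 °C.

15.3 °C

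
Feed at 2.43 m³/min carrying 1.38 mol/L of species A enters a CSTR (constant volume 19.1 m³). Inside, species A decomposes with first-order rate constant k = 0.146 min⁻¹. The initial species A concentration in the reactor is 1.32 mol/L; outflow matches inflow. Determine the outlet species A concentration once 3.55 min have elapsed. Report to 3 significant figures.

Accumulation = in − out − consumed: V dC/dt = Q C_in − Q C − k V C.
dC/dt = (Q/V) C_in − (Q/V + k) C; effective rate a = Q/V + k = 0.12723 + 0.146 = 0.27323 min⁻¹.
C_ss = Q C_in/(Q + kV) = 0.64259 mol/L; C(t) = C_ss + (C₀ − C_ss) e^(−a t).
C(3.55) = 0.64259 + (0.67741)·e^(−0.27323·3.55) = 0.64259 + (0.67741)·0.37910 = 0.89940 mol/L.

0.899 mol/L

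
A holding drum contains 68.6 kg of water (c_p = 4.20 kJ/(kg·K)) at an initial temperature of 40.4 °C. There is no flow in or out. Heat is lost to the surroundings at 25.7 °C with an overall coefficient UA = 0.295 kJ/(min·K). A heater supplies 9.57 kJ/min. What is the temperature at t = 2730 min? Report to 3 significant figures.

57.1 °C

Lumped-capacitance energy balance: M c_p dT/dt = UA(T_amb − T) + Q̇.
dT/dt = (T_ss − T)/τ with T_ss = T_amb + Q̇/UA = 25.7 + 9.57/0.295 = 58.141 °C, τ = M c_p/UA = 68.6·4.20/0.295 = 976.68 min.
Solution: T(t) = T_ss + (T₀ − T_ss) e^(−t/τ).
T(2730) = 58.141 + (-17.741)·0.061103 = 57.057 °C.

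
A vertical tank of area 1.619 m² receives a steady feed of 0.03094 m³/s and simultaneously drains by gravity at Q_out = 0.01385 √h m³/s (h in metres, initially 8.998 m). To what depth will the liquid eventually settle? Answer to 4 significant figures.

A dh/dt = Q_in − 0.01385 √h. Steady state requires inflow = outflow:
Q_in = 0.01385 √h_ss ⇒ √h_ss = 0.03094/0.01385 = 2.23394.
h_ss = 2.23394² = 4.99047 m. (Since h₀ = 8.998 m > h_ss, the level will fall toward this value.)

4.990 m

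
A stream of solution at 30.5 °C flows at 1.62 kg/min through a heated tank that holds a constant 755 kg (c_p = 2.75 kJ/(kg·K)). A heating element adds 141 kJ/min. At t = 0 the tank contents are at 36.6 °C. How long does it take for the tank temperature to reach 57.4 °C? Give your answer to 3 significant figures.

M c_p dT/dt = ṁ c_p (T_in − T) + Q̇.
τ = M/ṁ = 466.05 min; T_ss = T_in + Q̇/(ṁ c_p) = 62.150 °C.
T(t) = T_ss + (T₀ − T_ss) e^(−t/τ). Set T = 57.4:
e^(−t/τ) = (57.4 − 62.150)/(36.6 − 62.150) = 0.18590
t = −466.05 · ln(0.18590) = 784.14 min.

784 min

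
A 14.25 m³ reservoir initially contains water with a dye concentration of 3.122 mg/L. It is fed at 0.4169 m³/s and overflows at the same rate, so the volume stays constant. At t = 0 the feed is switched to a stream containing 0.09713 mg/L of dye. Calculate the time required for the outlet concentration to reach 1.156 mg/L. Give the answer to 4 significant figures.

Species balance: V dC/dt = Q(C_in − C) ⇒ τ = V/Q = 34.1809 s.
C(t) = C_in + (C₀ − C_in) e^(−t/τ). Set C = 1.156 and solve for t:
e^(−t/τ) = (C − C_in)/(C₀ − C_in) = (1.156 − 0.09713)/(3.122 − 0.09713) = 0.350055
t = −τ ln(…) = 34.1809 × 1.04967 = 35.8785 s.

35.88 s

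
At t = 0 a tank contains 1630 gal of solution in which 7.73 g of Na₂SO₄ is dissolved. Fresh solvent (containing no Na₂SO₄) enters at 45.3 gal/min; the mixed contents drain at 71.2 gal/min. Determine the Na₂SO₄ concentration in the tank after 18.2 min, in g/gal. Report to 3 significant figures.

0.00261 g/gal

Total volume: dV/dt = Q_in − Q_out = -25.900 gal/min, so V(t) = 1630 − 25.900 t and V(18.2) = 1158.6 gal.
No Na₂SO₄ enters, so dm/dt = −Q_out · (m/V).
dm/m = −Q_out dt/(V₀ − 25.900 t); integrating gives ln(m/m₀) = −(Q_out/(Q_in−Q_out)) ln(V/V₀).
m = m₀ (V₀/V)^(Q_out/(Q_in−Q_out)) = 7.73 × (1630/1158.6)^(-2.7490) = 3.0244 g.
C = m/V = 3.0244/1158.6 = 0.0026104 g/gal.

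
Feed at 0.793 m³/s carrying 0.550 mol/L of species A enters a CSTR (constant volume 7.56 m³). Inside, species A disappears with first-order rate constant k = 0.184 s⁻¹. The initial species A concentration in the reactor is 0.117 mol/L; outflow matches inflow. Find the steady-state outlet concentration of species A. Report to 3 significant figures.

V dC/dt = Q(C_in − C) − k V C.
At steady state: 0 = Q C_in − (Q + kV) C_ss, so C_ss = Q C_in/(Q + kV).
C_ss = 0.793·0.550/(0.793 + 0.184·7.56) = 0.43615/2.1840 = 0.19970 mol/L.

0.200 mol/L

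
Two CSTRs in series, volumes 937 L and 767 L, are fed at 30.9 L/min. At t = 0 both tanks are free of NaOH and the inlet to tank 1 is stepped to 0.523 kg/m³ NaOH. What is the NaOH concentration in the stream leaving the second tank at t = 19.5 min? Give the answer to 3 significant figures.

Time constants: τᵢ = Vᵢ/Q for each well-mixed tank.
τ₁ = 937/30.9 = 30.324 min; τ₂ = 767/30.9 = 24.822 min.
Solving the cascade with C₁(0)=C₂(0)=0 gives C₂(t) = C_in[1 − (τ₁ e^(−t/τ₁) − τ₂ e^(−t/τ₂))/(τ₁ − τ₂)].
At t = 19.5: e^(−t/τ₁) = 0.52568, e^(−t/τ₂) = 0.45585.
C₂ = 0.523·[1 − (30.324·0.52568 − 24.822·0.45585)/(5.5016)] = 0.523·0.15926 = 0.083293 kg/m³.

0.0833 kg/m³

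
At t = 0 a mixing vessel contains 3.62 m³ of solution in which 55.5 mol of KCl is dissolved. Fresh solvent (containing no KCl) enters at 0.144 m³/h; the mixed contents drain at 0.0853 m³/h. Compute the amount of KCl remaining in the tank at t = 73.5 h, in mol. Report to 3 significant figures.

Total volume: dV/dt = Q_in − Q_out = 0.058700 m³/h, so V(t) = 3.62 + 0.058700 t and V(73.5) = 7.9344 m³.
Species balance (pure solvent in): dm/dt = −Q_out · m/V(t).
Separate: dm/m = −Q_out dt/V(t) ⇒ ln(m/m₀) = −(Q_out/(Q_in−Q_out)) ln(V/V₀).
m = m₀ (V₀/V)^(Q_out/(Q_in−Q_out)) = 55.5 × (3.62/7.9344)^(1.4532) = 17.744 mol.

17.7 mol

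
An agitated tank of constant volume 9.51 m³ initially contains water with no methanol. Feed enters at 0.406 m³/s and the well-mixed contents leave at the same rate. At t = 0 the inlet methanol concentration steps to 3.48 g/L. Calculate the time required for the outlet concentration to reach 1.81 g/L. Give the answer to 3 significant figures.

17.2 s

Species balance: V dC/dt = Q(C_in − C) ⇒ τ = V/Q = 23.424 s.
C(t) = C_in + (C₀ − C_in) e^(−t/τ). Set C = 1.81 and solve for t:
e^(−t/τ) = (C − C_in)/(C₀ − C_in) = (1.81 − 3.48)/(0 − 3.48) = 0.47989
t = −τ ln(…) = 23.424 × 0.73421 = 17.198 s.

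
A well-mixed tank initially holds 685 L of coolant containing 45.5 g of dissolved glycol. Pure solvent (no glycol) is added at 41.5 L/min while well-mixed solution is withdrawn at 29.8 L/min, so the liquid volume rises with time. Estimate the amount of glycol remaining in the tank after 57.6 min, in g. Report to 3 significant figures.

7.95 g

Let m(t) be the amount of glycol. Volume: V(t) = V₀ + (Q_in − Q_out) t = 685 + 11.700 t; V(57.6) = 1358.9 L.
No glycol enters, so dm/dt = −Q_out · (m/V).
Separate: dm/m = −Q_out dt/V(t) ⇒ ln(m/m₀) = −(Q_out/(Q_in−Q_out)) ln(V/V₀).
m = m₀ (V₀/V)^(Q_out/(Q_in−Q_out)) = 45.5 × (685/1358.9)^(2.5470) = 7.9482 g.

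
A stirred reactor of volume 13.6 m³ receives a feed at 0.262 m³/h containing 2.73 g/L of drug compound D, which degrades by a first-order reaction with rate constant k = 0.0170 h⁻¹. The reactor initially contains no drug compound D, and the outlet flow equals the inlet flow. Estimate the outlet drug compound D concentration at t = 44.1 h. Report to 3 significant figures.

1.16 g/L

V dC/dt = Q(C_in − C) − k V C.
dC/dt = (Q/V) C_in − (Q/V + k) C; effective rate a = Q/V + k = 0.019265 + 0.0170 = 0.036265 h⁻¹.
C_ss = Q C_in/(Q + kV) = 1.4502 g/L; C(t) = C_ss + (C₀ − C_ss) e^(−a t).
C(44.1) = 1.4502 + (-1.4502)·e^(−0.036265·44.1) = 1.4502 + (-1.4502)·0.20204 = 1.1572 g/L.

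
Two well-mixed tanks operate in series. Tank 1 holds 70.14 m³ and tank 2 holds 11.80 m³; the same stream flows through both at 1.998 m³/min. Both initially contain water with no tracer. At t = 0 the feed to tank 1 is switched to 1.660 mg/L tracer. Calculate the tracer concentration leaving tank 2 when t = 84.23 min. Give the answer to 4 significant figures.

1.479 mg/L

Each tank obeys Vᵢ dCᵢ/dt = Q(Cᵢ₋₁ − Cᵢ), so τᵢ = Vᵢ/Q.
τ₁ = 70.14/1.998 = 35.1051 min; τ₂ = 11.80/1.998 = 5.90591 min.
Tank 1: C₁ = C_in(1 − e^(−t/τ₁)). Tank 2 (τ₁ ≠ τ₂): C₂ = C_in[1 − (τ₁ e^(−t/τ₁) − τ₂ e^(−t/τ₂))/(τ₁ − τ₂)].
At t = 84.23: e^(−t/τ₁) = 0.0907755, e^(−t/τ₂) = 6.39874e-07.
C₂ = 1.660·[1 − (35.1051·0.0907755 − 5.90591·6.39874e-07)/(29.1992)] = 1.660·0.890864 = 1.47883 mg/L.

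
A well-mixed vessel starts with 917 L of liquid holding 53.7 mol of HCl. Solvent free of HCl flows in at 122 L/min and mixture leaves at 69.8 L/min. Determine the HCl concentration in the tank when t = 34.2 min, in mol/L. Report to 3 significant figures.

0.00468 mol/L

Let m(t) be the amount of HCl. Volume: V(t) = V₀ + (Q_in − Q_out) t = 917 + 52.200 t; V(34.2) = 2702.2 L.
No HCl enters, so dm/dt = −Q_out · (m/V).
Separate: dm/m = −Q_out dt/V(t) ⇒ ln(m/m₀) = −(Q_out/(Q_in−Q_out)) ln(V/V₀).
m = m₀ (V₀/V)^(Q_out/(Q_in−Q_out)) = 53.7 × (917/2702.2)^(1.3372) = 12.658 mol.
C = m/V = 12.658/2702.2 = 0.0046843 mol/L.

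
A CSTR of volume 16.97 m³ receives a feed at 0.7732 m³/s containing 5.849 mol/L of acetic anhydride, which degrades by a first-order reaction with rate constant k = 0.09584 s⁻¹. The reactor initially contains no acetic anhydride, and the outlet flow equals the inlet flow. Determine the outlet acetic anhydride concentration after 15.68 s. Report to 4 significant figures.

1.679 mol/L

V dC/dt = Q(C_in − C) − k V C.
dC/dt = (Q/V) C_in − (Q/V + k) C; effective rate a = Q/V + k = 0.0455628 + 0.09584 = 0.141403 s⁻¹.
C_ss = Q C_in/(Q + kV) = 1.88466 mol/L; C(t) = C_ss + (C₀ − C_ss) e^(−a t).
C(15.68) = 1.88466 + (-1.88466)·e^(−0.141403·15.68) = 1.88466 + (-1.88466)·0.108914 = 1.67940 mol/L.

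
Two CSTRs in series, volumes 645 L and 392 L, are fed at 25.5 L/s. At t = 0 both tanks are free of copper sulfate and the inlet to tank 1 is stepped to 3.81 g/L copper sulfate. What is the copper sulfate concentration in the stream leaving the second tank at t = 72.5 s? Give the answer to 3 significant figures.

3.31 g/L

Time constants: τᵢ = Vᵢ/Q for each well-mixed tank.
τ₁ = 645/25.5 = 25.294 s; τ₂ = 392/25.5 = 15.373 s.
Tank 1: C₁ = C_in(1 − e^(−t/τ₁)). Tank 2 (τ₁ ≠ τ₂): C₂ = C_in[1 − (τ₁ e^(−t/τ₁) − τ₂ e^(−t/τ₂))/(τ₁ − τ₂)].
At t = 72.5: e^(−t/τ₁) = 0.056910, e^(−t/τ₂) = 0.0089491.
C₂ = 3.81·[1 − (25.294·0.056910 − 15.373·0.0089491)/(9.9216)] = 3.81·0.86878 = 3.3100 g/L.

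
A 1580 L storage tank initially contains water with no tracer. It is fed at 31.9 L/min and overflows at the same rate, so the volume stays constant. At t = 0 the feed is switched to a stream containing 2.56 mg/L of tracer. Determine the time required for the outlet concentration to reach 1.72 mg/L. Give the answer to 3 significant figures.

Species balance: V dC/dt = Q(C_in − C) ⇒ τ = V/Q = 49.530 min.
C(t) = C_in + (C₀ − C_in) e^(−t/τ). Set C = 1.72 and solve for t:
e^(−t/τ) = (C − C_in)/(C₀ − C_in) = (1.72 − 2.56)/(0 − 2.56) = 0.32812
t = −τ ln(…) = 49.530 × 1.1144 = 55.194 min.

55.2 min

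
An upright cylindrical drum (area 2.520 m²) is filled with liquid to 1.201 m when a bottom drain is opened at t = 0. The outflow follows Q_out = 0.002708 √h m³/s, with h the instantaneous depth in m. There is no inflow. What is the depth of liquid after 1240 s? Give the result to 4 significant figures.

0.1846 m

Volume balance on the tank: A dh/dt = −0.002708 √h.
This is separable: 2 d(√h)/dt = −0.002708/A, so √h = √h₀ − (0.002708/(2A)) t.
√h = √1.201 − 0.002708·1240/(2·2.520) = 1.09590 − 0.666254 = 0.429647.
h = 0.429647² = 0.184597 m.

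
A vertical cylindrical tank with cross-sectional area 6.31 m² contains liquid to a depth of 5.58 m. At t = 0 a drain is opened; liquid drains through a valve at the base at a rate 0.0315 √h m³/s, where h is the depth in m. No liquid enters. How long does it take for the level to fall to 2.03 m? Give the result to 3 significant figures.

With no inflow, A dh/dt = −0.0315 √h.
Separate and integrate: 2(√h − √h₀) = −(0.0315/A) t.
t = 2A(√h₀ − √h)/0.0315 = 2·6.31·(√5.58 − √2.03)/0.0315
  = 12.620 × (2.3622 − 1.4248) / 0.0315 = 375.56 s.

376 s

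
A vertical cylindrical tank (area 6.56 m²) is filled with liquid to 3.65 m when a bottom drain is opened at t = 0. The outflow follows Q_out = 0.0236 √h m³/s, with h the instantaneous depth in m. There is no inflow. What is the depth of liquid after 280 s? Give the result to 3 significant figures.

1.98 m

Volume balance on the tank: A dh/dt = −0.0236 √h.
∫ h^(−1/2) dh = −(0.0236/A) ∫ dt, giving 2√h = 2√h₀ − (0.0236/A) t.
√h = √3.65 − 0.0236·280/(2·6.56) = 1.9105 − 0.50366 = 1.4068.
h = 1.4068² = 1.9792 m.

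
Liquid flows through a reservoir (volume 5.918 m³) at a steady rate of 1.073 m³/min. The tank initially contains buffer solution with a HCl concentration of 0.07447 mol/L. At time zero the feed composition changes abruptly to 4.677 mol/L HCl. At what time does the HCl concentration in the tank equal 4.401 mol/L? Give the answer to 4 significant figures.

15.52 min

Species balance: V dC/dt = Q(C_in − C) ⇒ τ = V/Q = 5.51538 min.
C(t) = C_in + (C₀ − C_in) e^(−t/τ). Set C = 4.401 and solve for t:
e^(−t/τ) = (C − C_in)/(C₀ − C_in) = (4.401 − 4.677)/(0.07447 − 4.677) = 0.0599670
t = −τ ln(…) = 5.51538 × 2.81396 = 15.5201 min.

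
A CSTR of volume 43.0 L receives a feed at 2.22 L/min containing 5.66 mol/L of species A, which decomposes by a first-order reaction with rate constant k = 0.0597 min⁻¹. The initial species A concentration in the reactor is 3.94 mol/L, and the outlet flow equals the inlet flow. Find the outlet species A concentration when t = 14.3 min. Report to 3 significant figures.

Accumulation = in − out − consumed: V dC/dt = Q C_in − Q C − k V C.
This is linear with rate a = Q/V + k = 0.11133 min⁻¹.
C_ss = Q C_in/(Q + kV) = 2.6248 mol/L; C(t) = C_ss + (C₀ − C_ss) e^(−a t).
C(14.3) = 2.6248 + (1.3152)·e^(−0.11133·14.3) = 2.6248 + (1.3152)·0.20352 = 2.8925 mol/L.

2.89 mol/L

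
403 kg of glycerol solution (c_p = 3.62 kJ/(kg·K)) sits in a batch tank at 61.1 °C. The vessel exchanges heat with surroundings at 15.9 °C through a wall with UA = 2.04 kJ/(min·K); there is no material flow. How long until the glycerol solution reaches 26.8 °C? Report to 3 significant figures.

1020 min

Lumped-capacitance energy balance: M c_p dT/dt = UA(T_amb − T).
τ = M c_p/UA = 715.13 min; T_ss = T_amb = 15.900 °C.
T(t) = T_ss + (T₀ − T_ss)e^(−t/τ); set T = 26.8:
t = −τ ln[(T − T_ss)/(T₀ − T_ss)] = −715.13 · ln(0.24115) = 1017.2 min.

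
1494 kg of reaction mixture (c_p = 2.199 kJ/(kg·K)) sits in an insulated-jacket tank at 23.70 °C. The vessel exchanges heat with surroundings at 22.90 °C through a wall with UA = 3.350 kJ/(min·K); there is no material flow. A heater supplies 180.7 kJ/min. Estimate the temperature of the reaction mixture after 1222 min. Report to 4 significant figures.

M c_p dT/dt = −UA(T − T_amb) + Q̇.
dT/dt = (T_ss − T)/τ with T_ss = T_amb + Q̇/UA = 22.90 + 180.7/3.350 = 76.8403 °C, τ = M c_p/UA = 1494·2.199/3.350 = 980.688 min.
This is linear first-order; T(t) = T_ss + (T₀ − T_ss) e^(−t/τ).
T(1222) = 76.8403 + (-53.1403)·0.287635 = 61.5553 °C.

61.56 °C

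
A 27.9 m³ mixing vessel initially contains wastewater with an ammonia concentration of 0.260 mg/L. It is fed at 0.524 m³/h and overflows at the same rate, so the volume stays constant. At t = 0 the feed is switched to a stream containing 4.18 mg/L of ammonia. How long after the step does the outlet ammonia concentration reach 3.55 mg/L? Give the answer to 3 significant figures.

97.3 h

Species balance: V dC/dt = Q(C_in − C) ⇒ τ = V/Q = 53.244 h.
C(t) = C_in + (C₀ − C_in) e^(−t/τ). Set C = 3.55 and solve for t:
e^(−t/τ) = (C − C_in)/(C₀ − C_in) = (3.55 − 4.18)/(0.260 − 4.18) = 0.16071
t = −τ ln(…) = 53.244 × 1.8281 = 97.337 h.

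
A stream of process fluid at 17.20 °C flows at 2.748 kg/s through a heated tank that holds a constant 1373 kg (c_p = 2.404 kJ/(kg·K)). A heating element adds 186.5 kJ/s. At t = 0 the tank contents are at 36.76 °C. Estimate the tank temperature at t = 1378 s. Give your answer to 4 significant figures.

M c_p dT/dt = ṁ c_p (T_in − T) + Q̇.
Rearrange: dT/dt = (T_ss − T)/τ with τ = M/ṁ = 499.636 s and T_ss = T_in + Q̇/(ṁ c_p) = 45.4311 °C.
Solution: T(t) = T_ss + (T₀ − T_ss) e^(−t/τ).
T(1378) = 45.4311 + (-8.67109)·e^(−1378/499.636) = 45.4311 + (-8.67109)·0.0634180 = 44.8812 °C.

44.88 °C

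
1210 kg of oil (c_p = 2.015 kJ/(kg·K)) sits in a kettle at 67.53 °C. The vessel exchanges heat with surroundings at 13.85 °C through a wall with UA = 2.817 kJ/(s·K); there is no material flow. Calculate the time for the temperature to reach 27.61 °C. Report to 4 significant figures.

Lumped-capacitance energy balance: M c_p dT/dt = UA(T_amb − T).
τ = M c_p/UA = 865.513 s; T_ss = T_amb = 13.8500 °C.
T(t) = T_ss + (T₀ − T_ss)e^(−t/τ); set T = 27.61:
t = −τ ln[(T − T_ss)/(T₀ − T_ss)] = −865.513 · ln(0.256334) = 1178.20 s.

1178 s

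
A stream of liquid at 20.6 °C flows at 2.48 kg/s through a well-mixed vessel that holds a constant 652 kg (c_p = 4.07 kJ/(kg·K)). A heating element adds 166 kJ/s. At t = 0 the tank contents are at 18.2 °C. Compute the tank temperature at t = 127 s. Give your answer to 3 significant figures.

Unsteady energy balance on the tank contents: M c_p dT/dt = ṁ c_p (T_in − T) + 166.
Rearrange: dT/dt = (T_ss − T)/τ with τ = M/ṁ = 262.90 s and T_ss = T_in + Q̇/(ṁ c_p) = 37.046 °C.
This is linear first-order; T(t) = T_ss + (T₀ − T_ss) e^(−t/τ).
T(127) = 37.046 + (-18.846)·e^(−127/262.90) = 37.046 + (-18.846)·0.61689 = 25.420 °C.

25.4 °C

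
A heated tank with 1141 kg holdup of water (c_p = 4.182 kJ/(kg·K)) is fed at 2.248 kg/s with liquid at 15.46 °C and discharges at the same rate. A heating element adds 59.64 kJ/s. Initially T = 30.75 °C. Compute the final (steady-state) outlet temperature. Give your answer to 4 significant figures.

M c_p dT/dt = ṁ c_p (T_in − T) + Q̇.
At steady state dT/dt = 0 ⇒ T_ss = T_in + Q̇/(ṁ c_p) = 15.46 + 59.64/(2.248·4.182) = 21.8039 °C.

21.80 °C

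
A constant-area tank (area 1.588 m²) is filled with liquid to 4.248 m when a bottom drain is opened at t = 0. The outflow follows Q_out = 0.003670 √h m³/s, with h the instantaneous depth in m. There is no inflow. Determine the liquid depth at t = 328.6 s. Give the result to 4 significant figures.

2.827 m

With no inflow, A dh/dt = −0.003670 √h.
∫ h^(−1/2) dh = −(0.003670/A) ∫ dt, giving 2√h = 2√h₀ − (0.003670/A) t.
√h = √4.248 − 0.003670·328.6/(2·1.588) = 2.06107 − 0.379711 = 1.68136.
h = 1.68136² = 2.82696 m.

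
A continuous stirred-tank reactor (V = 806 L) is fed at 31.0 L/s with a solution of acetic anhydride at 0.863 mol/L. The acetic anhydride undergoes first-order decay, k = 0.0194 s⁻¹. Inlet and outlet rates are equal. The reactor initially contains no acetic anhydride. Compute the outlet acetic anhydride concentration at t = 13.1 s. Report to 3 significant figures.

0.305 mol/L

Species balance: V dC/dt = Q C_in − Q C − k V C.
This is linear with rate a = Q/V + k = 0.057862 s⁻¹.
C_ss = Q C_in/(Q + kV) = 0.57365 mol/L; C(t) = C_ss + (C₀ − C_ss) e^(−a t).
C(13.1) = 0.57365 + (-0.57365)·e^(−0.057862·13.1) = 0.57365 + (-0.57365)·0.46861 = 0.30483 mol/L.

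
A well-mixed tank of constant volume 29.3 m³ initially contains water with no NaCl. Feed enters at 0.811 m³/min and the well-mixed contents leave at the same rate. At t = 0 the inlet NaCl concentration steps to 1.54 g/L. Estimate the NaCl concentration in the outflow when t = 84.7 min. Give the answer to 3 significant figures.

1.39 g/L

Transient balance on the dissolved component: V dC/dt = Q(C_in − C).
Rewrite as dC/dt + C/τ = C_in/τ, τ = V/Q = 36.128 min.
C approaches C_in exponentially: C(t) = C_in + (C₀ − C_in) e^(−t/τ).
C(84.7) = 1.54 + (0 − 1.54)·e^(−84.7/36.128) = 1.54 + (-1.5400)·0.095902 = 1.3923 g/L.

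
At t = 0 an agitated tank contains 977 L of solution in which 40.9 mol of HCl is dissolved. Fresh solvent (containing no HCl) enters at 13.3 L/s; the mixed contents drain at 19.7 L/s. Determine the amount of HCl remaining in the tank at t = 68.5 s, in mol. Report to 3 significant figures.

6.54 mol

Let m(t) be the amount of HCl. Volume: V(t) = V₀ + (Q_in − Q_out) t = 977 − 6.4000 t; V(68.5) = 538.60 L.
Species balance (pure solvent in): dm/dt = −Q_out · m/V(t).
Separate: dm/m = −Q_out dt/V(t) ⇒ ln(m/m₀) = −(Q_out/(Q_in−Q_out)) ln(V/V₀).
m = m₀ (V₀/V)^(Q_out/(Q_in−Q_out)) = 40.9 × (977/538.60)^(-3.0781) = 6.5408 mol.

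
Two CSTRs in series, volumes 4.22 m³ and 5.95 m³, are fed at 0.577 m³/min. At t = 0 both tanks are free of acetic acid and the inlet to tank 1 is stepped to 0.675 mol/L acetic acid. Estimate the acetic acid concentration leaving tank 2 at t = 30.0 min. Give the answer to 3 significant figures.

0.576 mol/L

Each tank obeys Vᵢ dCᵢ/dt = Q(Cᵢ₋₁ − Cᵢ), so τᵢ = Vᵢ/Q.
τ₁ = 4.22/0.577 = 7.3137 min; τ₂ = 5.95/0.577 = 10.312 min.
Solving the cascade with C₁(0)=C₂(0)=0 gives C₂(t) = C_in[1 − (τ₁ e^(−t/τ₁) − τ₂ e^(−t/τ₂))/(τ₁ − τ₂)].
At t = 30.0: e^(−t/τ₁) = 0.016541, e^(−t/τ₂) = 0.054517.
C₂ = 0.675·[1 − (7.3137·0.016541 − 10.312·0.054517)/(-2.9983)] = 0.675·0.85285 = 0.57567 mol/L.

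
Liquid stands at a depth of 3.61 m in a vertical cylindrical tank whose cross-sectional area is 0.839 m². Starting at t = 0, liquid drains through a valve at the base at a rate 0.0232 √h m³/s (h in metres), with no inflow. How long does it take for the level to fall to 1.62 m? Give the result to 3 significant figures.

45.4 s

A dh/dt = −Q_out = −0.0232 √h.
∫ h^(−1/2) dh = −(0.0232/A) ∫ dt, giving 2√h = 2√h₀ − (0.0232/A) t.
t = 2A(√h₀ − √h)/0.0232 = 2·0.839·(√3.61 − √1.62)/0.0232
  = 1.6780 × (1.9000 − 1.2728) / 0.0232 = 45.364 s.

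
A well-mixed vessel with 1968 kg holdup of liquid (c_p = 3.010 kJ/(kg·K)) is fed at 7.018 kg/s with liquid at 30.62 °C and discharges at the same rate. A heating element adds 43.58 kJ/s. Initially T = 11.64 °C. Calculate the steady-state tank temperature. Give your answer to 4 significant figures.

32.68 °C

Unsteady energy balance on the tank contents: M c_p dT/dt = ṁ c_p (T_in − T) + 43.58.
At steady state dT/dt = 0 ⇒ T_ss = T_in + Q̇/(ṁ c_p) = 30.62 + 43.58/(7.018·3.010) = 32.6830 °C.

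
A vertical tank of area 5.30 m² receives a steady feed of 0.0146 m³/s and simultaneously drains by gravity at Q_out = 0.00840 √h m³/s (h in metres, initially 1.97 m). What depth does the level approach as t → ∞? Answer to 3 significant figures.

3.02 m

Level balance: A dh/dt = 0.0146 − 0.00840 √h. Setting dh/dt = 0:
Q_in = 0.00840 √h_ss ⇒ √h_ss = 0.0146/0.00840 = 1.7381.
h_ss = 1.7381² = 3.0210 m. (Since h₀ = 1.97 m < h_ss, the level will rise toward this value.)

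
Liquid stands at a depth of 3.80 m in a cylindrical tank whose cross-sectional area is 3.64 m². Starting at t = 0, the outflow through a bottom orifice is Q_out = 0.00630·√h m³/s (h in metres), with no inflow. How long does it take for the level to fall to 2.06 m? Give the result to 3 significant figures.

Accumulation of liquid (constant cross-section A): A dh/dt = −0.00630 √h.
∫ h^(−1/2) dh = −(0.00630/A) ∫ dt, giving 2√h = 2√h₀ − (0.00630/A) t.
t = 2A(√h₀ − √h)/0.00630 = 2·3.64·(√3.80 − √2.06)/0.00630
  = 7.2800 × (1.9494 − 1.4353) / 0.00630 = 594.06 s.

594 s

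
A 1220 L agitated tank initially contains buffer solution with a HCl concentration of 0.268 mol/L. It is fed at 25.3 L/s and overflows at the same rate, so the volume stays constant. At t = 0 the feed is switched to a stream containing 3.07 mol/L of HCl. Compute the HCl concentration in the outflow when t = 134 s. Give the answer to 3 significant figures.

2.90 mol/L

Accumulation = in − out for the solute gives V dC/dt = Q(C_in − C).
Rewrite as dC/dt + C/τ = C_in/τ, τ = V/Q = 48.221 s.
This is linear first-order; C(t) = C_in + (C₀ − C_in) e^(−t/τ).
C(134) = 3.07 + (0.268 − 3.07)·e^(−134/48.221) = 3.07 + (-2.8020)·0.062110 = 2.8960 mol/L.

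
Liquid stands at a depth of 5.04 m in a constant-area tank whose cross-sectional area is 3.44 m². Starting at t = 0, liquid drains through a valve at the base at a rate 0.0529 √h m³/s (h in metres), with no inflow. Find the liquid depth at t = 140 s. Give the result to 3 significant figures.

1.37 m

With no inflow, A dh/dt = −0.0529 √h.
This is separable: 2 d(√h)/dt = −0.0529/A, so √h = √h₀ − (0.0529/(2A)) t.
√h = √5.04 − 0.0529·140/(2·3.44) = 2.2450 − 1.0765 = 1.1685.
h = 1.1685² = 1.3655 m.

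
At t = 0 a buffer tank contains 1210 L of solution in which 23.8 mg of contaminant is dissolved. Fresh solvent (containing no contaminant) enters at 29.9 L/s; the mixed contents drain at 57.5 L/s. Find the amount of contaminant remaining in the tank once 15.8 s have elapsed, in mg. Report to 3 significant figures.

9.38 mg

Let m(t) be the amount of contaminant. Volume: V(t) = V₀ + (Q_in − Q_out) t = 1210 − 27.600 t; V(15.8) = 773.92 L.
Solute balance: dm/dt = 0 − Q_out C = −Q_out m/V(t).
dm/m = −Q_out dt/(V₀ − 27.600 t); integrating gives ln(m/m₀) = −(Q_out/(Q_in−Q_out)) ln(V/V₀).
m = m₀ (V₀/V)^(Q_out/(Q_in−Q_out)) = 23.8 × (1210/773.92)^(-2.0833) = 9.3805 mg.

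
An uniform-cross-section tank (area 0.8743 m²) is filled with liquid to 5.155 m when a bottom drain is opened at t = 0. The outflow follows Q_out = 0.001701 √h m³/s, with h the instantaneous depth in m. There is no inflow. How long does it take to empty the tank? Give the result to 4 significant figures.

2334 s

With no inflow, A dh/dt = −0.001701 √h.
This is separable: 2 d(√h)/dt = −0.001701/A, so √h = √h₀ − (0.001701/(2A)) t.
Set h = 0: 2√h₀ = (0.001701/A) t_empty ⇒ t_empty = 2A√h₀/0.001701.
t_empty = 2·0.8743·√5.155/0.001701 = 1.74860·2.27046/0.001701 = 2334.00 s.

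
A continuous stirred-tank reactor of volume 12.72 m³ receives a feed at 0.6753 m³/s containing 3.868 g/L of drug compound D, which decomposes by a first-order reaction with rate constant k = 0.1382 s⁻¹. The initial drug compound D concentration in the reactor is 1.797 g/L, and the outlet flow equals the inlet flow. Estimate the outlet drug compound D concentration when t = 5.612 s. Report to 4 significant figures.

Accumulation = in − out − consumed: V dC/dt = Q C_in − Q C − k V C.
dC/dt = (Q/V) C_in − (Q/V + k) C; effective rate a = Q/V + k = 0.0530896 + 0.1382 = 0.191290 s⁻¹.
C_ss = Q C_in/(Q + kV) = 1.07351 g/L; C(t) = C_ss + (C₀ − C_ss) e^(−a t).
C(5.612) = 1.07351 + (0.723493)·e^(−0.191290·5.612) = 1.07351 + (0.723493)·0.341804 = 1.32080 g/L.

1.321 g/L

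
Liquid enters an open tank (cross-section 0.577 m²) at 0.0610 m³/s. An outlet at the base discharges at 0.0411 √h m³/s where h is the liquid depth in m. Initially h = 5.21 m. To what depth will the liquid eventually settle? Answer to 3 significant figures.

A dh/dt = Q_in − 0.0411 √h. Steady state requires inflow = outflow:
Q_in = 0.0411 √h_ss ⇒ √h_ss = 0.0610/0.0411 = 1.4842.
h_ss = 1.4842² = 2.2028 m. (Since h₀ = 5.21 m > h_ss, the level will fall toward this value.)

2.20 m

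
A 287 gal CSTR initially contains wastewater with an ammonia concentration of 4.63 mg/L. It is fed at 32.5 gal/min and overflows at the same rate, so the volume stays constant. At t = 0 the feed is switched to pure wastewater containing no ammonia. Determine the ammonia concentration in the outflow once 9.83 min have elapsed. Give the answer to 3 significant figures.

Mass balance on the solute (V constant): V dC/dt = Q(C_in − C).
Rewrite as dC/dt + C/τ = C_in/τ, τ = V/Q = 8.8308 min.
Solution: C(t) = C_in + (C₀ − C_in) e^(−t/τ).
C(9.83) = 0 + (4.63 − 0)·e^(−9.83/8.8308) = 0 + (4.6300)·0.32852 = 1.5211 mg/L.

1.52 mg/L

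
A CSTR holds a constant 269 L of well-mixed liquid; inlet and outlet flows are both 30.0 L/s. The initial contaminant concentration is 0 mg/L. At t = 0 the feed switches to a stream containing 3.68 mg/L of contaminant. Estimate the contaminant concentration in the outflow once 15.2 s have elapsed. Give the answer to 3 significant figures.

3.00 mg/L

Unsteady species balance (constant V, well mixed): V dC/dt = Q(C_in − C).
So dC/dt = (C_in − C)/τ with τ = V/Q = 269/30.0 = 8.9667 s.
C approaches C_in exponentially: C(t) = C_in + (C₀ − C_in) e^(−t/τ).
C(15.2) = 3.68 + (0 − 3.68)·e^(−15.2/8.9667) = 3.68 + (-3.6800)·0.18357 = 3.0045 mg/L.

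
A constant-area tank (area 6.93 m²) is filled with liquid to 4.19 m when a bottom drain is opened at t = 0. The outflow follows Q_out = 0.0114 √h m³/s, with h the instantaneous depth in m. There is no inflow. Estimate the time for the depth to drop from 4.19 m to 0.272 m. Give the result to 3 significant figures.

1850 s

With no inflow, A dh/dt = −0.0114 √h.
Separate and integrate: 2(√h − √h₀) = −(0.0114/A) t.
t = 2A(√h₀ − √h)/0.0114 = 2·6.93·(√4.19 − √0.272)/0.0114
  = 13.860 × (2.0469 − 0.52154) / 0.0114 = 1854.6 s.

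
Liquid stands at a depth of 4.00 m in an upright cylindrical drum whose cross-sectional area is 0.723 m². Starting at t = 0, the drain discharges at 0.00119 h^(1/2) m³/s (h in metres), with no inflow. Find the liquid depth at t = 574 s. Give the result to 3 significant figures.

2.33 m

Unsteady balance on liquid volume: A dh/dt = −0.00119 √h.
∫ h^(−1/2) dh = −(0.00119/A) ∫ dt, giving 2√h = 2√h₀ − (0.00119/A) t.
√h = √4.00 − 0.00119·574/(2·0.723) = 2.0000 − 0.47238 = 1.5276.
h = 1.5276² = 2.3336 m.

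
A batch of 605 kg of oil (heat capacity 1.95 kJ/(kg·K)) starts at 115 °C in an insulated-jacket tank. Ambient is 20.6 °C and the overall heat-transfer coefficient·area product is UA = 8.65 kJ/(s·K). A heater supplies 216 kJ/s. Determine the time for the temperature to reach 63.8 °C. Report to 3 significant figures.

Lumped-capacitance energy balance: M c_p dT/dt = UA(T_amb − T) + Q̇.
τ = M c_p/UA = 136.39 s; T_ss = T_amb + Q̇/UA = 20.6 + 216/8.65 = 45.571 °C.
T(t) = T_ss + (T₀ − T_ss)e^(−t/τ); set T = 63.8:
t = −τ ln[(T − T_ss)/(T₀ − T_ss)] = −136.39 · ln(0.26255) = 182.39 s.

182 s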